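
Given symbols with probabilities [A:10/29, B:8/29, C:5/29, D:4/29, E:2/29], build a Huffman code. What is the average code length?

Huffman tree construction:
Combine smallest probabilities repeatedly
Resulting codes:
  A: 11 (length 2)
  B: 10 (length 2)
  C: 00 (length 2)
  D: 011 (length 3)
  E: 010 (length 3)
Average length = Σ p(s) × length(s) = 2.2069 bits


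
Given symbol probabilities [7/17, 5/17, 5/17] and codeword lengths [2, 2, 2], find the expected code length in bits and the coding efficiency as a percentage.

Average length L = Σ p_i × l_i = 2.0000 bits
Entropy H = 1.5657 bits
Efficiency η = H/L × 100% = 78.28%


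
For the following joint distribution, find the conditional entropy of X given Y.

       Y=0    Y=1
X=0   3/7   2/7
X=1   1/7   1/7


H(X|Y) = Σ_y p(y) H(X|Y=y)
  p(Y=0) = 4/7, H(X|Y=0) = 0.8113
  p(Y=1) = 3/7, H(X|Y=1) = 0.9183
H(X|Y) = 0.5714×0.8113 + 0.4286×0.9183 = 0.8571 bits


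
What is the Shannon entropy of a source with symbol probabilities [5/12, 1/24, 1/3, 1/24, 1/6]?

H(X) = -Σ p(x) log₂ p(x)
  -5/12 × log₂(5/12) = 0.5263
  -1/24 × log₂(1/24) = 0.1910
  -1/3 × log₂(1/3) = 0.5283
  -1/24 × log₂(1/24) = 0.1910
  -1/6 × log₂(1/6) = 0.4308
H(X) = 1.8675 bits


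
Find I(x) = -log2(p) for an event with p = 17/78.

Information content I(x) = -log₂(p(x))
I = -log₂(17/78) = -log₂(0.2179)
I = 2.1979 bits


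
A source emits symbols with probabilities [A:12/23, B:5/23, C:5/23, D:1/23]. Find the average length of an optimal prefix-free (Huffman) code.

Huffman tree construction:
Combine smallest probabilities repeatedly
Resulting codes:
  A: 1 (length 1)
  B: 011 (length 3)
  C: 00 (length 2)
  D: 010 (length 3)
Average length = Σ p(s) × length(s) = 1.7391 bits


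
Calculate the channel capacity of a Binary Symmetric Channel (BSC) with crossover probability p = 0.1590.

For BSC with error probability p:
C = 1 - H(p) where H(p) is binary entropy
H(0.1590) = -0.1590 × log₂(0.1590) - 0.8410 × log₂(0.8410)
H(p) = 0.6319
C = 1 - 0.6319 = 0.3681 bits/use


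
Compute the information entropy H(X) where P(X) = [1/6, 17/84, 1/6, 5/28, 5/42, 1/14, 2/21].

H(X) = -Σ p(x) log₂ p(x)
  -1/6 × log₂(1/6) = 0.4308
  -17/84 × log₂(17/84) = 0.4665
  -1/6 × log₂(1/6) = 0.4308
  -5/28 × log₂(5/28) = 0.4438
  -5/42 × log₂(5/42) = 0.3655
  -1/14 × log₂(1/14) = 0.2720
  -2/21 × log₂(2/21) = 0.3231
H(X) = 2.7325 bits


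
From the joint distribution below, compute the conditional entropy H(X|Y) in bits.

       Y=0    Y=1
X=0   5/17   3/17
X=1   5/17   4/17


H(X|Y) = Σ_y p(y) H(X|Y=y)
  p(Y=0) = 10/17, H(X|Y=0) = 1.0000
  p(Y=1) = 7/17, H(X|Y=1) = 0.9852
H(X|Y) = 0.5882×1.0000 + 0.4118×0.9852 = 0.9939 bits


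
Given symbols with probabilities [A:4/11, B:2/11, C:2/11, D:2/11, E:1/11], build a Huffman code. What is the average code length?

Huffman tree construction:
Combine smallest probabilities repeatedly
Resulting codes:
  A: 11 (length 2)
  B: 101 (length 3)
  C: 00 (length 2)
  D: 01 (length 2)
  E: 100 (length 3)
Average length = Σ p(s) × length(s) = 2.2727 bits


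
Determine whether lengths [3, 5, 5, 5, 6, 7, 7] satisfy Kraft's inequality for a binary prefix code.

Kraft inequality: Σ 2^(-l_i) ≤ 1 for prefix-free code
Calculating: 2^(-3) + 2^(-5) + 2^(-5) + 2^(-5) + 2^(-6) + 2^(-7) + 2^(-7)
= 0.125 + 0.03125 + 0.03125 + 0.03125 + 0.015625 + 0.0078125 + 0.0078125
= 0.2500
Since 0.2500 ≤ 1, prefix-free code exists


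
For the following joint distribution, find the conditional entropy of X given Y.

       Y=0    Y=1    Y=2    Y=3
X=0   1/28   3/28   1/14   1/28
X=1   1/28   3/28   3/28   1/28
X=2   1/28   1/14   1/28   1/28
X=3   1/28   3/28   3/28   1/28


H(X|Y) = Σ_y p(y) H(X|Y=y)
  p(Y=0) = 1/7, H(X|Y=0) = 2.0000
  p(Y=1) = 11/28, H(X|Y=1) = 1.9808
  p(Y=2) = 9/28, H(X|Y=2) = 1.8911
  p(Y=3) = 1/7, H(X|Y=3) = 2.0000
H(X|Y) = 0.1429×2.0000 + 0.3929×1.9808 + 0.3214×1.8911 + 0.1429×2.0000 = 1.9575 bits


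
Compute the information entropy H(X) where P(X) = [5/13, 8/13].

H(X) = -Σ p(x) log₂ p(x)
  -5/13 × log₂(5/13) = 0.5302
  -8/13 × log₂(8/13) = 0.4310
H(X) = 0.9612 bits


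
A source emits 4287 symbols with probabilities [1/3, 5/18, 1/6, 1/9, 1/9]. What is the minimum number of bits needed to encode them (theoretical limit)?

Entropy H = 2.1769 bits/symbol
Minimum bits = H × n = 2.1769 × 4287
= 9332.41 bits


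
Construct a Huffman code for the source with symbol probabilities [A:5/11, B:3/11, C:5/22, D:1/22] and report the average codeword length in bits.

Huffman tree construction:
Combine smallest probabilities repeatedly
Resulting codes:
  A: 0 (length 1)
  B: 10 (length 2)
  C: 111 (length 3)
  D: 110 (length 3)
Average length = Σ p(s) × length(s) = 1.8182 bits


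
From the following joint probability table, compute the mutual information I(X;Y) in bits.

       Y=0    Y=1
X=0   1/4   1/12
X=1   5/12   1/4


H(X) = 0.9183, H(Y) = 0.9183, H(X,Y) = 1.8250
I(X;Y) = H(X) + H(Y) - H(X,Y) = 0.0116 bits


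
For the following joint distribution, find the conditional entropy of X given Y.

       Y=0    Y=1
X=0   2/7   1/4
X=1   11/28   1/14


H(X|Y) = Σ_y p(y) H(X|Y=y)
  p(Y=0) = 19/28, H(X|Y=0) = 0.9819
  p(Y=1) = 9/28, H(X|Y=1) = 0.7642
H(X|Y) = 0.6786×0.9819 + 0.3214×0.7642 = 0.9120 bits


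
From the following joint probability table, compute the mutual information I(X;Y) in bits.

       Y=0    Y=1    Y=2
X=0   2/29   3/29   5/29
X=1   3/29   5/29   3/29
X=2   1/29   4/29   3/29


H(X) = 1.5727, H(Y) = 1.5275, H(X,Y) = 3.0566
I(X;Y) = H(X) + H(Y) - H(X,Y) = 0.0436 bits


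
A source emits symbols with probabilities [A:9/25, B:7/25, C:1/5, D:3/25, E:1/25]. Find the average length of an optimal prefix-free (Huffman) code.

Huffman tree construction:
Combine smallest probabilities repeatedly
Resulting codes:
  A: 11 (length 2)
  B: 10 (length 2)
  C: 01 (length 2)
  D: 001 (length 3)
  E: 000 (length 3)
Average length = Σ p(s) × length(s) = 2.1600 bits


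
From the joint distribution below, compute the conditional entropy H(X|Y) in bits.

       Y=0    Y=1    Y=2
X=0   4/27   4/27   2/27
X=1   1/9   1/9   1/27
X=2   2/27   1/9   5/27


H(X|Y) = Σ_y p(y) H(X|Y=y)
  p(Y=0) = 1/3, H(X|Y=0) = 1.5305
  p(Y=1) = 10/27, H(X|Y=1) = 1.5710
  p(Y=2) = 8/27, H(X|Y=2) = 1.2988
H(X|Y) = 0.3333×1.5305 + 0.3704×1.5710 + 0.2963×1.2988 = 1.4768 bits


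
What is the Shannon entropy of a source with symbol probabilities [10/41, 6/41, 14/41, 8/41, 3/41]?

H(X) = -Σ p(x) log₂ p(x)
  -10/41 × log₂(10/41) = 0.4965
  -6/41 × log₂(6/41) = 0.4057
  -14/41 × log₂(14/41) = 0.5293
  -8/41 × log₂(8/41) = 0.4600
  -3/41 × log₂(3/41) = 0.2760
H(X) = 2.1676 bits


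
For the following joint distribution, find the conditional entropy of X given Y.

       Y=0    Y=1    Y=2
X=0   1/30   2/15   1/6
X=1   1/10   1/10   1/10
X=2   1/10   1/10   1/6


H(X|Y) = Σ_y p(y) H(X|Y=y)
  p(Y=0) = 7/30, H(X|Y=0) = 1.4488
  p(Y=1) = 1/3, H(X|Y=1) = 1.5710
  p(Y=2) = 13/30, H(X|Y=2) = 1.5486
H(X|Y) = 0.2333×1.4488 + 0.3333×1.5710 + 0.4333×1.5486 = 1.5328 bits


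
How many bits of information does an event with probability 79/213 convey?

Information content I(x) = -log₂(p(x))
I = -log₂(79/213) = -log₂(0.3709)
I = 1.4309 bits


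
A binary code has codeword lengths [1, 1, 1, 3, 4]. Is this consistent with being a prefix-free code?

Kraft inequality: Σ 2^(-l_i) ≤ 1 for prefix-free code
Calculating: 2^(-1) + 2^(-1) + 2^(-1) + 2^(-3) + 2^(-4)
= 0.5 + 0.5 + 0.5 + 0.125 + 0.0625
= 1.6875
Since 1.6875 > 1, prefix-free code does not exist


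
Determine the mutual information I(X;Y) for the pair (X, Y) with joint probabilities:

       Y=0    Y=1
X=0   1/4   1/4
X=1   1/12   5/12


H(X) = 1.0000, H(Y) = 0.9183, H(X,Y) = 1.8250
I(X;Y) = H(X) + H(Y) - H(X,Y) = 0.0933 bits


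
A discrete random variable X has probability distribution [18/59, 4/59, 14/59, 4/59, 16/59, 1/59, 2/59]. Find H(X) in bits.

H(X) = -Σ p(x) log₂ p(x)
  -18/59 × log₂(18/59) = 0.5225
  -4/59 × log₂(4/59) = 0.2632
  -14/59 × log₂(14/59) = 0.4924
  -4/59 × log₂(4/59) = 0.2632
  -16/59 × log₂(16/59) = 0.5105
  -1/59 × log₂(1/59) = 0.0997
  -2/59 × log₂(2/59) = 0.1655
H(X) = 2.3172 bits


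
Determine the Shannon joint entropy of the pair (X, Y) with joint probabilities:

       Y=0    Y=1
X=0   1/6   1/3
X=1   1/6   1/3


H(X,Y) = -Σ p(x,y) log₂ p(x,y)
  p(0,0)=1/6: -0.1667 × log₂(0.1667) = 0.4308
  p(0,1)=1/3: -0.3333 × log₂(0.3333) = 0.5283
  p(1,0)=1/6: -0.1667 × log₂(0.1667) = 0.4308
  p(1,1)=1/3: -0.3333 × log₂(0.3333) = 0.5283
H(X,Y) = 1.9183 bits


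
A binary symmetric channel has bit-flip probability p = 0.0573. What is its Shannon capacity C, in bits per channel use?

For BSC with error probability p:
C = 1 - H(p) where H(p) is binary entropy
H(0.0573) = -0.0573 × log₂(0.0573) - 0.9427 × log₂(0.9427)
H(p) = 0.3166
C = 1 - 0.3166 = 0.6834 bits/use


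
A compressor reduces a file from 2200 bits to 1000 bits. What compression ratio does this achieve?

Compression ratio = Original / Compressed
= 2200 / 1000 = 2.20:1


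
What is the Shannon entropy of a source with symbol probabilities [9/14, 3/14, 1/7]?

H(X) = -Σ p(x) log₂ p(x)
  -9/14 × log₂(9/14) = 0.4098
  -3/14 × log₂(3/14) = 0.4762
  -1/7 × log₂(1/7) = 0.4011
H(X) = 1.2871 bits


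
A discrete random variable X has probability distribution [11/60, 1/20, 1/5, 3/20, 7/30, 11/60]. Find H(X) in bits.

H(X) = -Σ p(x) log₂ p(x)
  -11/60 × log₂(11/60) = 0.4487
  -1/20 × log₂(1/20) = 0.2161
  -1/5 × log₂(1/5) = 0.4644
  -3/20 × log₂(3/20) = 0.4105
  -7/30 × log₂(7/30) = 0.4899
  -11/60 × log₂(11/60) = 0.4487
H(X) = 2.4783 bits


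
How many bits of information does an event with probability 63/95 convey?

Information content I(x) = -log₂(p(x))
I = -log₂(63/95) = -log₂(0.6632)
I = 0.5926 bits


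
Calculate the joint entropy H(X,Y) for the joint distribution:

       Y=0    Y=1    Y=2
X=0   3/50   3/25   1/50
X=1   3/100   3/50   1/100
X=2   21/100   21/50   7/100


H(X,Y) = -Σ p(x,y) log₂ p(x,y)
  p(0,0)=3/50: -0.0600 × log₂(0.0600) = 0.2435
  p(0,1)=3/25: -0.1200 × log₂(0.1200) = 0.3671
  p(0,2)=1/50: -0.0200 × log₂(0.0200) = 0.1129
  p(1,0)=3/100: -0.0300 × log₂(0.0300) = 0.1518
  p(1,1)=3/50: -0.0600 × log₂(0.0600) = 0.2435
  p(1,2)=1/100: -0.0100 × log₂(0.0100) = 0.0664
  p(2,0)=21/100: -0.2100 × log₂(0.2100) = 0.4728
  p(2,1)=21/50: -0.4200 × log₂(0.4200) = 0.5256
  p(2,2)=7/100: -0.0700 × log₂(0.0700) = 0.2686
H(X,Y) = 2.4522 bits


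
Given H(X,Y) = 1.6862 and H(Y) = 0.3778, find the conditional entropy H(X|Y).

Chain rule: H(X,Y) = H(X|Y) + H(Y)
H(X|Y) = H(X,Y) - H(Y) = 1.6862 - 0.3778 = 1.3084 bits


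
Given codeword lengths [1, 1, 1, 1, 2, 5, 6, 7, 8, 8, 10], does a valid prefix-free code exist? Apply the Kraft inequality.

Kraft inequality: Σ 2^(-l_i) ≤ 1 for prefix-free code
Calculating: 2^(-1) + 2^(-1) + 2^(-1) + 2^(-1) + 2^(-2) + 2^(-5) + 2^(-6) + 2^(-7) + 2^(-8) + 2^(-8) + 2^(-10)
= 0.5 + 0.5 + 0.5 + 0.5 + 0.25 + 0.03125 + 0.015625 + 0.0078125 + 0.00390625 + 0.00390625 + 0.0009765625
= 2.3135
Since 2.3135 > 1, prefix-free code does not exist


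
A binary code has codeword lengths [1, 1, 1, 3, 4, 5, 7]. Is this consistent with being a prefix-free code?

Kraft inequality: Σ 2^(-l_i) ≤ 1 for prefix-free code
Calculating: 2^(-1) + 2^(-1) + 2^(-1) + 2^(-3) + 2^(-4) + 2^(-5) + 2^(-7)
= 0.5 + 0.5 + 0.5 + 0.125 + 0.0625 + 0.03125 + 0.0078125
= 1.7266
Since 1.7266 > 1, prefix-free code does not exist


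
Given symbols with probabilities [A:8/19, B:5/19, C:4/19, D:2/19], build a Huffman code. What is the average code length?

Huffman tree construction:
Combine smallest probabilities repeatedly
Resulting codes:
  A: 0 (length 1)
  B: 10 (length 2)
  C: 111 (length 3)
  D: 110 (length 3)
Average length = Σ p(s) × length(s) = 1.8947 bits


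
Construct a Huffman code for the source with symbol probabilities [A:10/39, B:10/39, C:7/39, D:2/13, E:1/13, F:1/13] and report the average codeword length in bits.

Huffman tree construction:
Combine smallest probabilities repeatedly
Resulting codes:
  A: 01 (length 2)
  B: 10 (length 2)
  C: 00 (length 2)
  D: 110 (length 3)
  E: 1110 (length 4)
  F: 1111 (length 4)
Average length = Σ p(s) × length(s) = 2.4615 bits


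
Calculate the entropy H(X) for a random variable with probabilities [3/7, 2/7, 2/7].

H(X) = -Σ p(x) log₂ p(x)
  -3/7 × log₂(3/7) = 0.5239
  -2/7 × log₂(2/7) = 0.5164
  -2/7 × log₂(2/7) = 0.5164
H(X) = 1.5567 bits


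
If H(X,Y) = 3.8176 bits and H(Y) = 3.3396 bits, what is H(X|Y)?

Chain rule: H(X,Y) = H(X|Y) + H(Y)
H(X|Y) = H(X,Y) - H(Y) = 3.8176 - 3.3396 = 0.478 bits


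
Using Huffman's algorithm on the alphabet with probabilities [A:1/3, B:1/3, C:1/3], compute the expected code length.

Huffman tree construction:
Combine smallest probabilities repeatedly
Resulting codes:
  A: 10 (length 2)
  B: 11 (length 2)
  C: 0 (length 1)
Average length = Σ p(s) × length(s) = 1.6667 bits


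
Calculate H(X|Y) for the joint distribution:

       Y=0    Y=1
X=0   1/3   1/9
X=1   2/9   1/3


H(X|Y) = Σ_y p(y) H(X|Y=y)
  p(Y=0) = 5/9, H(X|Y=0) = 0.9710
  p(Y=1) = 4/9, H(X|Y=1) = 0.8113
H(X|Y) = 0.5556×0.9710 + 0.4444×0.8113 = 0.9000 bits


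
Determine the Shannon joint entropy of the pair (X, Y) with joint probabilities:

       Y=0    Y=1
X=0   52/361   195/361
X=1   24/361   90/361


H(X,Y) = -Σ p(x,y) log₂ p(x,y)
  p(0,0)=52/361: -0.1440 × log₂(0.1440) = 0.4027
  p(0,1)=195/361: -0.5402 × log₂(0.5402) = 0.4800
  p(1,0)=24/361: -0.0665 × log₂(0.0665) = 0.2600
  p(1,1)=90/361: -0.2493 × log₂(0.2493) = 0.4996
H(X,Y) = 1.6422 bits


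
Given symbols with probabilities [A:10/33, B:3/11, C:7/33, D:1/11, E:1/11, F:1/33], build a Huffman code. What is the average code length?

Huffman tree construction:
Combine smallest probabilities repeatedly
Resulting codes:
  A: 11 (length 2)
  B: 10 (length 2)
  C: 00 (length 2)
  D: 0111 (length 4)
  E: 010 (length 3)
  F: 0110 (length 4)
Average length = Σ p(s) × length(s) = 2.3333 bits


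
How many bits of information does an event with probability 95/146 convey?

Information content I(x) = -log₂(p(x))
I = -log₂(95/146) = -log₂(0.6507)
I = 0.6200 bits


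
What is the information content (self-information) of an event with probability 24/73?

Information content I(x) = -log₂(p(x))
I = -log₂(24/73) = -log₂(0.3288)
I = 1.6049 bits


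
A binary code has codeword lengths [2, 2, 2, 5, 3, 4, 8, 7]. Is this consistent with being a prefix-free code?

Kraft inequality: Σ 2^(-l_i) ≤ 1 for prefix-free code
Calculating: 2^(-2) + 2^(-2) + 2^(-2) + 2^(-5) + 2^(-3) + 2^(-4) + 2^(-8) + 2^(-7)
= 0.25 + 0.25 + 0.25 + 0.03125 + 0.125 + 0.0625 + 0.00390625 + 0.0078125
= 0.9805
Since 0.9805 ≤ 1, prefix-free code exists


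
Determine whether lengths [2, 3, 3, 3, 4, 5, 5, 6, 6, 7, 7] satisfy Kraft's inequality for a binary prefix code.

Kraft inequality: Σ 2^(-l_i) ≤ 1 for prefix-free code
Calculating: 2^(-2) + 2^(-3) + 2^(-3) + 2^(-3) + 2^(-4) + 2^(-5) + 2^(-5) + 2^(-6) + 2^(-6) + 2^(-7) + 2^(-7)
= 0.25 + 0.125 + 0.125 + 0.125 + 0.0625 + 0.03125 + 0.03125 + 0.015625 + 0.015625 + 0.0078125 + 0.0078125
= 0.7969
Since 0.7969 ≤ 1, prefix-free code exists


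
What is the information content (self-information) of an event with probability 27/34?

Information content I(x) = -log₂(p(x))
I = -log₂(27/34) = -log₂(0.7941)
I = 0.3326 bits


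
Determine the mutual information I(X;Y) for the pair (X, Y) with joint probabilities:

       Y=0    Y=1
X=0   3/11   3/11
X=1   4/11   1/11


H(X) = 0.9940, H(Y) = 0.9457, H(X,Y) = 1.8676
I(X;Y) = H(X) + H(Y) - H(X,Y) = 0.0721 bits


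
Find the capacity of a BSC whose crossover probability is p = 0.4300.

For BSC with error probability p:
C = 1 - H(p) where H(p) is binary entropy
H(0.4300) = -0.4300 × log₂(0.4300) - 0.5700 × log₂(0.5700)
H(p) = 0.9858
C = 1 - 0.9858 = 0.0142 bits/use


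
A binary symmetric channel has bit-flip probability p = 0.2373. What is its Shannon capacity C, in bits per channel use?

For BSC with error probability p:
C = 1 - H(p) where H(p) is binary entropy
H(0.2373) = -0.2373 × log₂(0.2373) - 0.7627 × log₂(0.7627)
H(p) = 0.7905
C = 1 - 0.7905 = 0.2095 bits/use


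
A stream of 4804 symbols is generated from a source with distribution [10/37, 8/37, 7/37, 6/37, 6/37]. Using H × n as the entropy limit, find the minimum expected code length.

Entropy H = 2.2935 bits/symbol
Minimum bits = H × n = 2.2935 × 4804
= 11017.97 bits


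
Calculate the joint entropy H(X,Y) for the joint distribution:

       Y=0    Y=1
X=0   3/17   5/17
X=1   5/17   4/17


H(X,Y) = -Σ p(x,y) log₂ p(x,y)
  p(0,0)=3/17: -0.1765 × log₂(0.1765) = 0.4416
  p(0,1)=5/17: -0.2941 × log₂(0.2941) = 0.5193
  p(1,0)=5/17: -0.2941 × log₂(0.2941) = 0.5193
  p(1,1)=4/17: -0.2353 × log₂(0.2353) = 0.4912
H(X,Y) = 1.9713 bits


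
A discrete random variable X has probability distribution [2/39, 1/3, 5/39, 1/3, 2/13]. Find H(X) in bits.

H(X) = -Σ p(x) log₂ p(x)
  -2/39 × log₂(2/39) = 0.2198
  -1/3 × log₂(1/3) = 0.5283
  -5/39 × log₂(5/39) = 0.3799
  -1/3 × log₂(1/3) = 0.5283
  -2/13 × log₂(2/13) = 0.4155
H(X) = 2.0718 bits


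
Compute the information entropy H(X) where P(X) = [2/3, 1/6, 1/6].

H(X) = -Σ p(x) log₂ p(x)
  -2/3 × log₂(2/3) = 0.3900
  -1/6 × log₂(1/6) = 0.4308
  -1/6 × log₂(1/6) = 0.4308
H(X) = 1.2516 bits


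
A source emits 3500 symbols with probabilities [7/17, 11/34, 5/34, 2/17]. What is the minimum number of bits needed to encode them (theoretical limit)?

Entropy H = 1.8237 bits/symbol
Minimum bits = H × n = 1.8237 × 3500
= 6383.11 bits


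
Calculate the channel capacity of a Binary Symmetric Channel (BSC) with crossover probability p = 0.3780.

For BSC with error probability p:
C = 1 - H(p) where H(p) is binary entropy
H(0.3780) = -0.3780 × log₂(0.3780) - 0.6220 × log₂(0.6220)
H(p) = 0.9566
C = 1 - 0.9566 = 0.0434 bits/use


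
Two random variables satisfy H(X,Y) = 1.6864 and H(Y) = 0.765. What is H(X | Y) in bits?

Chain rule: H(X,Y) = H(X|Y) + H(Y)
H(X|Y) = H(X,Y) - H(Y) = 1.6864 - 0.765 = 0.9214 bits


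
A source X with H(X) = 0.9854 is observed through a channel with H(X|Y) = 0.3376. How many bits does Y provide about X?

I(X;Y) = H(X) - H(X|Y)
I(X;Y) = 0.9854 - 0.3376 = 0.6478 bits


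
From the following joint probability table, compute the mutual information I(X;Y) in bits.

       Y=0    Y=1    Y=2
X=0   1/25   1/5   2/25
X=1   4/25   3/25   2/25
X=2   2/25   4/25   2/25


H(X) = 1.5827, H(Y) = 1.5166, H(X,Y) = 3.0293
I(X;Y) = H(X) + H(Y) - H(X,Y) = 0.0700 bits


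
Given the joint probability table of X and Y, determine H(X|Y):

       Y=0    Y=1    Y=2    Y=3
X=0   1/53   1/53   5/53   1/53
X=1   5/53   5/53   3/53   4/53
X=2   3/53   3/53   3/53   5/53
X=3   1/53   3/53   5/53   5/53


H(X|Y) = Σ_y p(y) H(X|Y=y)
  p(Y=0) = 10/53, H(X|Y=0) = 1.6855
  p(Y=1) = 12/53, H(X|Y=1) = 1.8250
  p(Y=2) = 16/53, H(X|Y=2) = 1.9544
  p(Y=3) = 15/53, H(X|Y=3) = 1.8256
H(X|Y) = 0.1887×1.6855 + 0.2264×1.8250 + 0.3019×1.9544 + 0.2830×1.8256 = 1.8379 bits


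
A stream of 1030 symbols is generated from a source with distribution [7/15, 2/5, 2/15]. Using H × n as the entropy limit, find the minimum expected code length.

Entropy H = 1.4295 bits/symbol
Minimum bits = H × n = 1.4295 × 1030
= 1472.36 bits


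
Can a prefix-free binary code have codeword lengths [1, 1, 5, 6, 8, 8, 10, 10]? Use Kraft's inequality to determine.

Kraft inequality: Σ 2^(-l_i) ≤ 1 for prefix-free code
Calculating: 2^(-1) + 2^(-1) + 2^(-5) + 2^(-6) + 2^(-8) + 2^(-8) + 2^(-10) + 2^(-10)
= 0.5 + 0.5 + 0.03125 + 0.015625 + 0.00390625 + 0.00390625 + 0.0009765625 + 0.0009765625
= 1.0566
Since 1.0566 > 1, prefix-free code does not exist


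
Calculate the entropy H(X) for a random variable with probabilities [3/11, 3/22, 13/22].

H(X) = -Σ p(x) log₂ p(x)
  -3/11 × log₂(3/11) = 0.5112
  -3/22 × log₂(3/22) = 0.3920
  -13/22 × log₂(13/22) = 0.4485
H(X) = 1.3517 bits


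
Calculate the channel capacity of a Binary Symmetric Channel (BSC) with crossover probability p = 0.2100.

For BSC with error probability p:
C = 1 - H(p) where H(p) is binary entropy
H(0.2100) = -0.2100 × log₂(0.2100) - 0.7900 × log₂(0.7900)
H(p) = 0.7415
C = 1 - 0.7415 = 0.2585 bits/use


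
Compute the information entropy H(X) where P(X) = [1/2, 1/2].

H(X) = -Σ p(x) log₂ p(x)
  -1/2 × log₂(1/2) = 0.5000
  -1/2 × log₂(1/2) = 0.5000
H(X) = 1.0000 bits


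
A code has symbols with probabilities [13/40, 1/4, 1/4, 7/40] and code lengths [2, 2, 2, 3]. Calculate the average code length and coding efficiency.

Average length L = Σ p_i × l_i = 2.1750 bits
Entropy H = 1.9670 bits
Efficiency η = H/L × 100% = 90.44%


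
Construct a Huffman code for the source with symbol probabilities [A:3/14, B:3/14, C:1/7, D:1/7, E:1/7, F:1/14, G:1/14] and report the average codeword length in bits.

Huffman tree construction:
Combine smallest probabilities repeatedly
Resulting codes:
  A: 00 (length 2)
  B: 01 (length 2)
  C: 100 (length 3)
  D: 101 (length 3)
  E: 110 (length 3)
  F: 1110 (length 4)
  G: 1111 (length 4)
Average length = Σ p(s) × length(s) = 2.7143 bits


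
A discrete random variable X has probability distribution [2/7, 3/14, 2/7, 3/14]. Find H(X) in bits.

H(X) = -Σ p(x) log₂ p(x)
  -2/7 × log₂(2/7) = 0.5164
  -3/14 × log₂(3/14) = 0.4762
  -2/7 × log₂(2/7) = 0.5164
  -3/14 × log₂(3/14) = 0.4762
H(X) = 1.9852 bits


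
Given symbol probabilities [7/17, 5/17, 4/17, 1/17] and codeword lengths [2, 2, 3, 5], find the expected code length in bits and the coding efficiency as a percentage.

Average length L = Σ p_i × l_i = 2.4118 bits
Entropy H = 1.7780 bits
Efficiency η = H/L × 100% = 73.72%


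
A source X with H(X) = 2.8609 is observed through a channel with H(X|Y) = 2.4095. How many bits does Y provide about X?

I(X;Y) = H(X) - H(X|Y)
I(X;Y) = 2.8609 - 2.4095 = 0.4514 bits


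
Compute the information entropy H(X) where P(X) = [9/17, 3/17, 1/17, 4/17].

H(X) = -Σ p(x) log₂ p(x)
  -9/17 × log₂(9/17) = 0.4858
  -3/17 × log₂(3/17) = 0.4416
  -1/17 × log₂(1/17) = 0.2404
  -4/17 × log₂(4/17) = 0.4912
H(X) = 1.6590 bits


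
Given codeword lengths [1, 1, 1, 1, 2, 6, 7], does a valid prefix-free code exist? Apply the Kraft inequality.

Kraft inequality: Σ 2^(-l_i) ≤ 1 for prefix-free code
Calculating: 2^(-1) + 2^(-1) + 2^(-1) + 2^(-1) + 2^(-2) + 2^(-6) + 2^(-7)
= 0.5 + 0.5 + 0.5 + 0.5 + 0.25 + 0.015625 + 0.0078125
= 2.2734
Since 2.2734 > 1, prefix-free code does not exist


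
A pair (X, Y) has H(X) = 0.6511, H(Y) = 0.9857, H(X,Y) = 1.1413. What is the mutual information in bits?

I(X;Y) = H(X) + H(Y) - H(X,Y)
I(X;Y) = 0.6511 + 0.9857 - 1.1413 = 0.4955 bits


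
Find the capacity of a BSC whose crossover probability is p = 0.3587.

For BSC with error probability p:
C = 1 - H(p) where H(p) is binary entropy
H(0.3587) = -0.3587 × log₂(0.3587) - 0.6413 × log₂(0.6413)
H(p) = 0.9416
C = 1 - 0.9416 = 0.0584 bits/use


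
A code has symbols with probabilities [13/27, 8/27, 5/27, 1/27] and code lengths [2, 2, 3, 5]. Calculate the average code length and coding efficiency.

Average length L = Σ p_i × l_i = 2.2963 bits
Entropy H = 1.6543 bits
Efficiency η = H/L × 100% = 72.04%


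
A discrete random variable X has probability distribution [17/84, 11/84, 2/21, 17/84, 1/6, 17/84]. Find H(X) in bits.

H(X) = -Σ p(x) log₂ p(x)
  -17/84 × log₂(17/84) = 0.4665
  -11/84 × log₂(11/84) = 0.3841
  -2/21 × log₂(2/21) = 0.3231
  -17/84 × log₂(17/84) = 0.4665
  -1/6 × log₂(1/6) = 0.4308
  -17/84 × log₂(17/84) = 0.4665
H(X) = 2.5373 bits


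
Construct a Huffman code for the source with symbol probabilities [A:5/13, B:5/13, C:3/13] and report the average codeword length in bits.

Huffman tree construction:
Combine smallest probabilities repeatedly
Resulting codes:
  A: 11 (length 2)
  B: 0 (length 1)
  C: 10 (length 2)
Average length = Σ p(s) × length(s) = 1.6154 bits


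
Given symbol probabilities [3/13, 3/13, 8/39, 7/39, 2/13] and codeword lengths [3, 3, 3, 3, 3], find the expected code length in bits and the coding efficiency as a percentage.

Average length L = Σ p_i × l_i = 3.0000 bits
Entropy H = 2.3054 bits
Efficiency η = H/L × 100% = 76.85%


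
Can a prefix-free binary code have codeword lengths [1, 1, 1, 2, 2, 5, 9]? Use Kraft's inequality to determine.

Kraft inequality: Σ 2^(-l_i) ≤ 1 for prefix-free code
Calculating: 2^(-1) + 2^(-1) + 2^(-1) + 2^(-2) + 2^(-2) + 2^(-5) + 2^(-9)
= 0.5 + 0.5 + 0.5 + 0.25 + 0.25 + 0.03125 + 0.001953125
= 2.0332
Since 2.0332 > 1, prefix-free code does not exist


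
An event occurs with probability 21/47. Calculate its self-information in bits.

Information content I(x) = -log₂(p(x))
I = -log₂(21/47) = -log₂(0.4468)
I = 1.1623 bits


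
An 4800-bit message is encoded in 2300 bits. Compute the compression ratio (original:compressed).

Compression ratio = Original / Compressed
= 4800 / 2300 = 2.09:1


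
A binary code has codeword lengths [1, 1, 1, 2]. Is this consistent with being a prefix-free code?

Kraft inequality: Σ 2^(-l_i) ≤ 1 for prefix-free code
Calculating: 2^(-1) + 2^(-1) + 2^(-1) + 2^(-2)
= 0.5 + 0.5 + 0.5 + 0.25
= 1.7500
Since 1.7500 > 1, prefix-free code does not exist


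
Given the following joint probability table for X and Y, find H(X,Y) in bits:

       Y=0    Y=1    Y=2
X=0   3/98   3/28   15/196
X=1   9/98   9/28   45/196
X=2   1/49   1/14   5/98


H(X,Y) = -Σ p(x,y) log₂ p(x,y)
  p(0,0)=3/98: -0.0306 × log₂(0.0306) = 0.1540
  p(0,1)=3/28: -0.1071 × log₂(0.1071) = 0.3453
  p(0,2)=15/196: -0.0765 × log₂(0.0765) = 0.2838
  p(1,0)=9/98: -0.0918 × log₂(0.0918) = 0.3164
  p(1,1)=9/28: -0.3214 × log₂(0.3214) = 0.5263
  p(1,2)=45/196: -0.2296 × log₂(0.2296) = 0.4874
  p(2,0)=1/49: -0.0204 × log₂(0.0204) = 0.1146
  p(2,1)=1/14: -0.0714 × log₂(0.0714) = 0.2720
  p(2,2)=5/98: -0.0510 × log₂(0.0510) = 0.2190
H(X,Y) = 2.7186 bits


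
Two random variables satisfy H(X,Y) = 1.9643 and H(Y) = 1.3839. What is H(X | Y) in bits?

Chain rule: H(X,Y) = H(X|Y) + H(Y)
H(X|Y) = H(X,Y) - H(Y) = 1.9643 - 1.3839 = 0.5804 bits


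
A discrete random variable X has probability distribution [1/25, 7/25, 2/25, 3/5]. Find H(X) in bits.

H(X) = -Σ p(x) log₂ p(x)
  -1/25 × log₂(1/25) = 0.1858
  -7/25 × log₂(7/25) = 0.5142
  -2/25 × log₂(2/25) = 0.2915
  -3/5 × log₂(3/5) = 0.4422
H(X) = 1.4337 bits


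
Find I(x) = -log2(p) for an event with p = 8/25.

Information content I(x) = -log₂(p(x))
I = -log₂(8/25) = -log₂(0.3200)
I = 1.6439 bits


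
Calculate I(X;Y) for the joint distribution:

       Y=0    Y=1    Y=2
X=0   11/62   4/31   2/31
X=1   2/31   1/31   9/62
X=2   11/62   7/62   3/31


H(X) = 1.5561, H(Y) = 1.5605, H(X,Y) = 3.0220
I(X;Y) = H(X) + H(Y) - H(X,Y) = 0.0946 bits


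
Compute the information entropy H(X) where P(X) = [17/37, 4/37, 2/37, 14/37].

H(X) = -Σ p(x) log₂ p(x)
  -17/37 × log₂(17/37) = 0.5155
  -4/37 × log₂(4/37) = 0.3470
  -2/37 × log₂(2/37) = 0.2275
  -14/37 × log₂(14/37) = 0.5305
H(X) = 1.6205 bits


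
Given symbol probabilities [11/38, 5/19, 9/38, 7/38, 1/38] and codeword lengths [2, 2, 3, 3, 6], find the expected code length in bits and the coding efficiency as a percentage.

Average length L = Σ p_i × l_i = 2.5263 bits
Entropy H = 2.1044 bits
Efficiency η = H/L × 100% = 83.30%


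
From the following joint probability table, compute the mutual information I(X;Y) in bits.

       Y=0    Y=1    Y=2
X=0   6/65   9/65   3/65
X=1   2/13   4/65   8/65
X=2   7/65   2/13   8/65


H(X) = 1.5722, H(Y) = 1.5794, H(X,Y) = 3.0857
I(X;Y) = H(X) + H(Y) - H(X,Y) = 0.0659 bits


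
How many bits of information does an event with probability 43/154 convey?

Information content I(x) = -log₂(p(x))
I = -log₂(43/154) = -log₂(0.2792)
I = 1.8405 bits


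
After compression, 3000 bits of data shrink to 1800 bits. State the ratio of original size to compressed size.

Compression ratio = Original / Compressed
= 3000 / 1800 = 1.67:1


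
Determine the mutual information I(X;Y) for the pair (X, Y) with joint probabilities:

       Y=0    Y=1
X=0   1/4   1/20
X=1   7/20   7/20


H(X) = 0.8813, H(Y) = 0.9710, H(X,Y) = 1.7763
I(X;Y) = H(X) + H(Y) - H(X,Y) = 0.0759 bits


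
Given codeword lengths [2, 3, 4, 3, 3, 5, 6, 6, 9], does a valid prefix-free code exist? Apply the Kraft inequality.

Kraft inequality: Σ 2^(-l_i) ≤ 1 for prefix-free code
Calculating: 2^(-2) + 2^(-3) + 2^(-4) + 2^(-3) + 2^(-3) + 2^(-5) + 2^(-6) + 2^(-6) + 2^(-9)
= 0.25 + 0.125 + 0.0625 + 0.125 + 0.125 + 0.03125 + 0.015625 + 0.015625 + 0.001953125
= 0.7520
Since 0.7520 ≤ 1, prefix-free code exists


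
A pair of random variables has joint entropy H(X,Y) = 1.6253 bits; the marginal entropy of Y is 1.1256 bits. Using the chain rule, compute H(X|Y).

Chain rule: H(X,Y) = H(X|Y) + H(Y)
H(X|Y) = H(X,Y) - H(Y) = 1.6253 - 1.1256 = 0.4997 bits


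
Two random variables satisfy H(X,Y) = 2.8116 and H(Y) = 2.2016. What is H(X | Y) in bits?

Chain rule: H(X,Y) = H(X|Y) + H(Y)
H(X|Y) = H(X,Y) - H(Y) = 2.8116 - 2.2016 = 0.61 bits


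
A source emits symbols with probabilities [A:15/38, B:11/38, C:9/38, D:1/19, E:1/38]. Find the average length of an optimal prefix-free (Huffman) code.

Huffman tree construction:
Combine smallest probabilities repeatedly
Resulting codes:
  A: 0 (length 1)
  B: 10 (length 2)
  C: 111 (length 3)
  D: 1101 (length 4)
  E: 1100 (length 4)
Average length = Σ p(s) × length(s) = 2.0000 bits


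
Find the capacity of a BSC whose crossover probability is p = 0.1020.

For BSC with error probability p:
C = 1 - H(p) where H(p) is binary entropy
H(0.1020) = -0.1020 × log₂(0.1020) - 0.8980 × log₂(0.8980)
H(p) = 0.4753
C = 1 - 0.4753 = 0.5247 bits/use


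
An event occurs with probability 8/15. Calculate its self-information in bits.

Information content I(x) = -log₂(p(x))
I = -log₂(8/15) = -log₂(0.5333)
I = 0.9069 bits


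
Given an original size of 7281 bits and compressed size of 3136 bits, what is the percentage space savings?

Space savings = (1 - Compressed/Original) × 100%
= (1 - 3136/7281) × 100%
= 56.93%


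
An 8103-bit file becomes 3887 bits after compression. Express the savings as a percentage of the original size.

Space savings = (1 - Compressed/Original) × 100%
= (1 - 3887/8103) × 100%
= 52.03%


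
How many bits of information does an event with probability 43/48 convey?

Information content I(x) = -log₂(p(x))
I = -log₂(43/48) = -log₂(0.8958)
I = 0.1587 bits


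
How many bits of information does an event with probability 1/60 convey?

Information content I(x) = -log₂(p(x))
I = -log₂(1/60) = -log₂(0.0167)
I = 5.9069 bits


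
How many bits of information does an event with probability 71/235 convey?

Information content I(x) = -log₂(p(x))
I = -log₂(71/235) = -log₂(0.3021)
I = 1.7268 bits


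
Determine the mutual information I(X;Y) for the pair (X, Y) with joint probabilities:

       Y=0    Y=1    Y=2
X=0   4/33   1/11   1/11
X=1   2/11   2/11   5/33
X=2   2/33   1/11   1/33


H(X) = 1.4621, H(Y) = 1.5726, H(X,Y) = 3.0173
I(X;Y) = H(X) + H(Y) - H(X,Y) = 0.0174 bits


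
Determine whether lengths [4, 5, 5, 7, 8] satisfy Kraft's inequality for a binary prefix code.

Kraft inequality: Σ 2^(-l_i) ≤ 1 for prefix-free code
Calculating: 2^(-4) + 2^(-5) + 2^(-5) + 2^(-7) + 2^(-8)
= 0.0625 + 0.03125 + 0.03125 + 0.0078125 + 0.00390625
= 0.1367
Since 0.1367 ≤ 1, prefix-free code exists


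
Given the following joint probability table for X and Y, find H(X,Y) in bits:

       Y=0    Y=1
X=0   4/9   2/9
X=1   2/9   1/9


H(X,Y) = -Σ p(x,y) log₂ p(x,y)
  p(0,0)=4/9: -0.4444 × log₂(0.4444) = 0.5200
  p(0,1)=2/9: -0.2222 × log₂(0.2222) = 0.4822
  p(1,0)=2/9: -0.2222 × log₂(0.2222) = 0.4822
  p(1,1)=1/9: -0.1111 × log₂(0.1111) = 0.3522
H(X,Y) = 1.8366 bits


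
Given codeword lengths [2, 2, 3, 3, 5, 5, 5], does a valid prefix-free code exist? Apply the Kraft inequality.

Kraft inequality: Σ 2^(-l_i) ≤ 1 for prefix-free code
Calculating: 2^(-2) + 2^(-2) + 2^(-3) + 2^(-3) + 2^(-5) + 2^(-5) + 2^(-5)
= 0.25 + 0.25 + 0.125 + 0.125 + 0.03125 + 0.03125 + 0.03125
= 0.8438
Since 0.8438 ≤ 1, prefix-free code exists


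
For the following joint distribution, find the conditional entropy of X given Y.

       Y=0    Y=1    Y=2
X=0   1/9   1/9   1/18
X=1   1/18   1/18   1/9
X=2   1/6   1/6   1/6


H(X|Y) = Σ_y p(y) H(X|Y=y)
  p(Y=0) = 1/3, H(X|Y=0) = 1.4591
  p(Y=1) = 1/3, H(X|Y=1) = 1.4591
  p(Y=2) = 1/3, H(X|Y=2) = 1.4591
H(X|Y) = 0.3333×1.4591 + 0.3333×1.4591 + 0.3333×1.4591 = 1.4591 bits


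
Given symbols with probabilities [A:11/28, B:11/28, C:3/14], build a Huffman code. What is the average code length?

Huffman tree construction:
Combine smallest probabilities repeatedly
Resulting codes:
  A: 11 (length 2)
  B: 0 (length 1)
  C: 10 (length 2)
Average length = Σ p(s) × length(s) = 1.6071 bits


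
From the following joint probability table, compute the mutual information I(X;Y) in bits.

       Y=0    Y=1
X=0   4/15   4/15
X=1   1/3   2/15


H(X) = 0.9968, H(Y) = 0.9710, H(X,Y) = 1.9329
I(X;Y) = H(X) + H(Y) - H(X,Y) = 0.0348 bits


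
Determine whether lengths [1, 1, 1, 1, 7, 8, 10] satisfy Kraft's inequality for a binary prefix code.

Kraft inequality: Σ 2^(-l_i) ≤ 1 for prefix-free code
Calculating: 2^(-1) + 2^(-1) + 2^(-1) + 2^(-1) + 2^(-7) + 2^(-8) + 2^(-10)
= 0.5 + 0.5 + 0.5 + 0.5 + 0.0078125 + 0.00390625 + 0.0009765625
= 2.0127
Since 2.0127 > 1, prefix-free code does not exist


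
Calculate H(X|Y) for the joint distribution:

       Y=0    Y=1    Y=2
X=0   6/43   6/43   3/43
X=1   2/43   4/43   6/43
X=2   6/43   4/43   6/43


H(X|Y) = Σ_y p(y) H(X|Y=y)
  p(Y=0) = 14/43, H(X|Y=0) = 1.4488
  p(Y=1) = 14/43, H(X|Y=1) = 1.5567
  p(Y=2) = 15/43, H(X|Y=2) = 1.5219
H(X|Y) = 0.3256×1.4488 + 0.3256×1.5567 + 0.3488×1.5219 = 1.5094 bits


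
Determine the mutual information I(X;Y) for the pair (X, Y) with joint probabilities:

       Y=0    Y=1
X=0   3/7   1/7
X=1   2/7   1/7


H(X) = 0.9852, H(Y) = 0.8631, H(X,Y) = 1.8424
I(X;Y) = H(X) + H(Y) - H(X,Y) = 0.0060 bits


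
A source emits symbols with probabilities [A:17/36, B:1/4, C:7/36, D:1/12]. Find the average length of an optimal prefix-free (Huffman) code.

Huffman tree construction:
Combine smallest probabilities repeatedly
Resulting codes:
  A: 0 (length 1)
  B: 10 (length 2)
  C: 111 (length 3)
  D: 110 (length 3)
Average length = Σ p(s) × length(s) = 1.8056 bits


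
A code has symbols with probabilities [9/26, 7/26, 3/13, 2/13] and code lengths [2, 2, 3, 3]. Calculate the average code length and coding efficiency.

Average length L = Σ p_i × l_i = 2.3846 bits
Entropy H = 1.9431 bits
Efficiency η = H/L × 100% = 81.49%


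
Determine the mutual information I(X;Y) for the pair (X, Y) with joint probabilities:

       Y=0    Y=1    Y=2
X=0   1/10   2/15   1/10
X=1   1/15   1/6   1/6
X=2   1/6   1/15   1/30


H(X) = 1.5656, H(Y) = 1.5801, H(X,Y) = 3.0289
I(X;Y) = H(X) + H(Y) - H(X,Y) = 0.1168 bits


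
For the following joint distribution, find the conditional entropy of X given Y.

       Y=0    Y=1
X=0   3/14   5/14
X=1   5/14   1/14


H(X|Y) = Σ_y p(y) H(X|Y=y)
  p(Y=0) = 4/7, H(X|Y=0) = 0.9544
  p(Y=1) = 3/7, H(X|Y=1) = 0.6500
H(X|Y) = 0.5714×0.9544 + 0.4286×0.6500 = 0.8240 bits


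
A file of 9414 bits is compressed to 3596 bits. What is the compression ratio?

Compression ratio = Original / Compressed
= 9414 / 3596 = 2.62:1


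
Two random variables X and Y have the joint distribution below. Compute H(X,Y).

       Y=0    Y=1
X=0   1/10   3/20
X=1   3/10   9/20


H(X,Y) = -Σ p(x,y) log₂ p(x,y)
  p(0,0)=1/10: -0.1000 × log₂(0.1000) = 0.3322
  p(0,1)=3/20: -0.1500 × log₂(0.1500) = 0.4105
  p(1,0)=3/10: -0.3000 × log₂(0.3000) = 0.5211
  p(1,1)=9/20: -0.4500 × log₂(0.4500) = 0.5184
H(X,Y) = 1.7822 bits


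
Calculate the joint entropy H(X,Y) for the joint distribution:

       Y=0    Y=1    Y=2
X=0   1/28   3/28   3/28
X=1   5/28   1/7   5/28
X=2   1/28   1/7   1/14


H(X,Y) = -Σ p(x,y) log₂ p(x,y)
  p(0,0)=1/28: -0.0357 × log₂(0.0357) = 0.1717
  p(0,1)=3/28: -0.1071 × log₂(0.1071) = 0.3453
  p(0,2)=3/28: -0.1071 × log₂(0.1071) = 0.3453
  p(1,0)=5/28: -0.1786 × log₂(0.1786) = 0.4438
  p(1,1)=1/7: -0.1429 × log₂(0.1429) = 0.4011
  p(1,2)=5/28: -0.1786 × log₂(0.1786) = 0.4438
  p(2,0)=1/28: -0.0357 × log₂(0.0357) = 0.1717
  p(2,1)=1/7: -0.1429 × log₂(0.1429) = 0.4011
  p(2,2)=1/14: -0.0714 × log₂(0.0714) = 0.2720
H(X,Y) = 2.9956 bits


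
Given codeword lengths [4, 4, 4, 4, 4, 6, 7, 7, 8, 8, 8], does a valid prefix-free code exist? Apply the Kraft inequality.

Kraft inequality: Σ 2^(-l_i) ≤ 1 for prefix-free code
Calculating: 2^(-4) + 2^(-4) + 2^(-4) + 2^(-4) + 2^(-4) + 2^(-6) + 2^(-7) + 2^(-7) + 2^(-8) + 2^(-8) + 2^(-8)
= 0.0625 + 0.0625 + 0.0625 + 0.0625 + 0.0625 + 0.015625 + 0.0078125 + 0.0078125 + 0.00390625 + 0.00390625 + 0.00390625
= 0.3555
Since 0.3555 ≤ 1, prefix-free code exists


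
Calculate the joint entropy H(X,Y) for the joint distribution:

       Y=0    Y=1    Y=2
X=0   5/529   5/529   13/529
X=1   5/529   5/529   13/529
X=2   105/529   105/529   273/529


H(X,Y) = -Σ p(x,y) log₂ p(x,y)
  p(0,0)=5/529: -0.0095 × log₂(0.0095) = 0.0636
  p(0,1)=5/529: -0.0095 × log₂(0.0095) = 0.0636
  p(0,2)=13/529: -0.0246 × log₂(0.0246) = 0.1314
  p(1,0)=5/529: -0.0095 × log₂(0.0095) = 0.0636
  p(1,1)=5/529: -0.0095 × log₂(0.0095) = 0.0636
  p(1,2)=13/529: -0.0246 × log₂(0.0246) = 0.1314
  p(2,0)=105/529: -0.1985 × log₂(0.1985) = 0.4630
  p(2,1)=105/529: -0.1985 × log₂(0.1985) = 0.4630
  p(2,2)=273/529: -0.5161 × log₂(0.5161) = 0.4925
H(X,Y) = 1.9357 bits


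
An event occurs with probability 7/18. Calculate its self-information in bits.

Information content I(x) = -log₂(p(x))
I = -log₂(7/18) = -log₂(0.3889)
I = 1.3626 bits


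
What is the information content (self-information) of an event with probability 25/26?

Information content I(x) = -log₂(p(x))
I = -log₂(25/26) = -log₂(0.9615)
I = 0.0566 bits


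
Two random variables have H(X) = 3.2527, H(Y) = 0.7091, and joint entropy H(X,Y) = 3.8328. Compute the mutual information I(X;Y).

I(X;Y) = H(X) + H(Y) - H(X,Y)
I(X;Y) = 3.2527 + 0.7091 - 3.8328 = 0.129 bits


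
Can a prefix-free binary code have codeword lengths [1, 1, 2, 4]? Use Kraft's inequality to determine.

Kraft inequality: Σ 2^(-l_i) ≤ 1 for prefix-free code
Calculating: 2^(-1) + 2^(-1) + 2^(-2) + 2^(-4)
= 0.5 + 0.5 + 0.25 + 0.0625
= 1.3125
Since 1.3125 > 1, prefix-free code does not exist


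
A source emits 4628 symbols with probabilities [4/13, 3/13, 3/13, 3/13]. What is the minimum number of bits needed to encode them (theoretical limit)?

Entropy H = 1.9878 bits/symbol
Minimum bits = H × n = 1.9878 × 4628
= 9199.42 bits


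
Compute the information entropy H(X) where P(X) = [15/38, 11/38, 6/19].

H(X) = -Σ p(x) log₂ p(x)
  -15/38 × log₂(15/38) = 0.5294
  -11/38 × log₂(11/38) = 0.5177
  -6/19 × log₂(6/19) = 0.5251
H(X) = 1.5722 bits


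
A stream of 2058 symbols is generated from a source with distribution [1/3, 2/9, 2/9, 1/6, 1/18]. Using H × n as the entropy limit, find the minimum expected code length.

Entropy H = 2.1552 bits/symbol
Minimum bits = H × n = 2.1552 × 2058
= 4435.45 bits
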